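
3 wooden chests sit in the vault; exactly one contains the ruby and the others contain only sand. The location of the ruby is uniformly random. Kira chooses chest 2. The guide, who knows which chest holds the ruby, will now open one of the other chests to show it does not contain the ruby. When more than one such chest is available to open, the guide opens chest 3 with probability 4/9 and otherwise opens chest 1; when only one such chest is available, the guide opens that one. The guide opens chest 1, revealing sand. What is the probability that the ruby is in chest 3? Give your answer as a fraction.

9/14

Condition on the true location of the ruby.
If it is in chest 1 (prior 1/3): the guide opened chest 1, so this case is ruled out; weight (1/3)·0 = 0.
If it is in chest 2 (prior 1/3): chest 3 is available but not opened, probability 5/9; weight (1/3)·(5/9) = 5/27.
If it is in chest 3 (prior 1/3): only chest 1 is available, probability 1; weight (1/3)·1 = 1/3.
The weights sum to 14/27.
So P(the ruby in chest 3 | the guide opened chest 1) = (1/3) / (14/27) = 9/14.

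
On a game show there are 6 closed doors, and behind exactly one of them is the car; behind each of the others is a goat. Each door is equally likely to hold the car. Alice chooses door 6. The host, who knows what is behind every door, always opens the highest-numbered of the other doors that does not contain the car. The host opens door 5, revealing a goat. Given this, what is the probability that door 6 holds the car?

Condition on the true location of the car.
If it is behind any of doors 1, 2, 3, 4, and 6 (prior 1/6 each): door 5 is the highest-numbered option available, probability 1; weight (1/6)·1 = 1/6 each.
If it is behind door 5 (prior 1/6): the host opened door 5, so this case is ruled out; weight (1/6)·0 = 0.
The weights sum to 5/6.
So P(the car behind door 6 | the host opened door 5) = (1/6) / (5/6) = 1/5.

1/5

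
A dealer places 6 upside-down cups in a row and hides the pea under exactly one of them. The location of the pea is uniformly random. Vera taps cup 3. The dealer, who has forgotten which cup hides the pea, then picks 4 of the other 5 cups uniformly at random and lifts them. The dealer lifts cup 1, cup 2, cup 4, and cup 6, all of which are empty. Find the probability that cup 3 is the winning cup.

Because the dealer chose which cups to lift without knowing where the pea is, the choice is independent of the prize location. Learning that none of the 4 opened cups holds the pea simply rules out those 4 locations and leaves the remaining 2 cups still equally likely by symmetry.
So P(the pea under cup 3) = 1/2.

1/2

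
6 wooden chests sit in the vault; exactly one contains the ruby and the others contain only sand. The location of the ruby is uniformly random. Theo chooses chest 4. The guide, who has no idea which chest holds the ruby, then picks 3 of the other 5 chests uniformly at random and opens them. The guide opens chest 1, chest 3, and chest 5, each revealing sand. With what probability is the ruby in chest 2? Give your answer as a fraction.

Condition on the true location of the ruby.
If it is in any of chests 1, 3, and 5 (prior 1/6 each): that chest was opened and seen not to hold the prize — ruled out; weight (1/6)·0 = 0 each.
If it is in any of chests 2, 4, and 6 (prior 1/6 each): the guide picks exactly this set with probability 1/10 regardless, and none is the prize; weight (1/6)·(1/10) = 1/60 each.
The weights sum to 1/20.
So P(the ruby in chest 2 | the guide opened chest 1, chest 3, and chest 5) = (1/60) / (1/20) = 1/3.

1/3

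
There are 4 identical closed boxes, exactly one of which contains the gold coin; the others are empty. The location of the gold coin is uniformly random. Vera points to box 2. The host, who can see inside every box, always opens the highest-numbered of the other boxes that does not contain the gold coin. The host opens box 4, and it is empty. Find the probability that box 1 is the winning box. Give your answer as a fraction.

Consider each possible location of the gold coin in turn.
If it is in any of boxes 1, 2, and 3 (prior 1/4 each): box 4 is the highest-numbered option available, probability 1; weight (1/4)·1 = 1/4 each.
If it is in box 4 (prior 1/4): the host opened box 4, so this case is ruled out; weight (1/4)·0 = 0.
The weights sum to 3/4.
So P(the gold coin in box 1 | the host opened box 4) = (1/4) / (3/4) = 1/3.

1/3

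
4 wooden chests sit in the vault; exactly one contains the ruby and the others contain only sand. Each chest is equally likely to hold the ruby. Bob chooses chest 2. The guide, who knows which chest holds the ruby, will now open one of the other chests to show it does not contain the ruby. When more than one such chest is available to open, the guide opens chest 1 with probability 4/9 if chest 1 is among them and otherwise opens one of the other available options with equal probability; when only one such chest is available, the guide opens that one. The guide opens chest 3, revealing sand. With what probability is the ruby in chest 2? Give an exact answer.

5/24

Condition on the true location of the ruby.
If it is in chest 1 (prior 1/4): chest 1 holds the prize so is unavailable; the guide chooses uniformly among the 2 others, probability 1/2; weight (1/4)·(1/2) = 1/8.
If it is in chest 2 (prior 1/4): chest 1 is available but not opened; chest 3 gets probability (1 − 4/9)/2 = 5/18; weight (1/4)·(5/18) = 5/72.
If it is in chest 3 (prior 1/4): the guide opened chest 3, so this case is ruled out; weight (1/4)·0 = 0.
If it is in chest 4 (prior 1/4): chest 1 is available but not opened, probability 5/9; weight (1/4)·(5/9) = 5/36.
The weights sum to 1/3.
So P(the ruby in chest 2 | the guide opened chest 3) = (5/72) / (1/3) = 5/24.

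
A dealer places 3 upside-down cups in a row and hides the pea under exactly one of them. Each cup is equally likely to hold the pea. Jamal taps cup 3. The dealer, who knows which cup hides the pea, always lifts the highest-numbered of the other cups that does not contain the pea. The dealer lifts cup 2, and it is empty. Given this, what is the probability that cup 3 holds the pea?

1/2

Condition on the true location of the pea.
If it is under either of cups 1 and 3 (prior 1/3 each): cup 2 is the highest-numbered option available, probability 1; weight (1/3)·1 = 1/3 each.
If it is under cup 2 (prior 1/3): the dealer opened cup 2, so this case is ruled out; weight (1/3)·0 = 0.
The weights sum to 2/3.
So P(the pea under cup 3 | the dealer opened cup 2) = (1/3) / (2/3) = 1/2.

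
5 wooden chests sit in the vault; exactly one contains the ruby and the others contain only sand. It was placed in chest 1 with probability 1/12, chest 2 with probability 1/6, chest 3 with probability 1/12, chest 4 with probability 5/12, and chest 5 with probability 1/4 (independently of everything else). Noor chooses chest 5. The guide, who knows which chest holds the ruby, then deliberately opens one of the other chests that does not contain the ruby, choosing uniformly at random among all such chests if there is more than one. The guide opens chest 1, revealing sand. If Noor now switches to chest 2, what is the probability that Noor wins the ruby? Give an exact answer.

Condition on the true location of the ruby.
If it is in chest 1 (prior 1/12): the guide opened chest 1, so this case is ruled out; weight (1/12)·0 = 0.
If it is in chest 2 (prior 1/6): the guide has 3 equally likely choices, so probability 1/3; weight (1/6)·(1/3) = 1/18.
If it is in chest 3 (prior 1/12): the guide has 3 equally likely choices, so probability 1/3; weight (1/12)·(1/3) = 1/36.
If it is in chest 4 (prior 5/12): the guide has 3 equally likely choices, so probability 1/3; weight (5/12)·(1/3) = 5/36.
If it is in chest 5 (prior 1/4): the guide has 4 equally likely choices, so probability 1/4; weight (1/4)·(1/4) = 1/16.
The weights sum to 41/144.
So P(the ruby in chest 2 | the guide opened chest 1) = (1/18) / (41/144) = 8/41.

8/41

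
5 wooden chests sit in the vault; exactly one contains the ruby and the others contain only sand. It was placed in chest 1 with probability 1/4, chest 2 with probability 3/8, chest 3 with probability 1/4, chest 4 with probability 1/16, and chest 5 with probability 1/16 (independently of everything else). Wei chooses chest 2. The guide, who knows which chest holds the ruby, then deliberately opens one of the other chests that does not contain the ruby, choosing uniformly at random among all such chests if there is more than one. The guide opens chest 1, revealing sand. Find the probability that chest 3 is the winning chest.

Condition on the true location of the ruby.
If it is in chest 1 (prior 1/4): the guide opened chest 1, so this case is ruled out; weight (1/4)·0 = 0.
If it is in chest 2 (prior 3/8): the guide has 4 equally likely choices, so probability 1/4; weight (3/8)·(1/4) = 3/32.
If it is in chest 3 (prior 1/4): the guide has 3 equally likely choices, so probability 1/3; weight (1/4)·(1/3) = 1/12.
If it is in either of chests 4 and 5 (prior 1/16 each): the guide has 3 equally likely choices, so probability 1/3; weight (1/16)·(1/3) = 1/48 each.
The weights sum to 7/32.
So P(the ruby in chest 3 | the guide opened chest 1) = (1/12) / (7/32) = 8/21.

8/21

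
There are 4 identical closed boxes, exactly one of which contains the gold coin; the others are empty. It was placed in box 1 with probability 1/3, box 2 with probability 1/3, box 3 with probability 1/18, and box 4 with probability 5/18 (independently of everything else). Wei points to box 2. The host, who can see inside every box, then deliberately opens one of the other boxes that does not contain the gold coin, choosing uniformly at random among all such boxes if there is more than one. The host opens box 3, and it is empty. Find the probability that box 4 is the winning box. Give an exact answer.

1/3

Consider each possible location of the gold coin in turn.
If it is in box 1 (prior 1/3): the host has 2 equally likely choices, so probability 1/2; weight (1/3)·(1/2) = 1/6.
If it is in box 2 (prior 1/3): the host has 3 equally likely choices, so probability 1/3; weight (1/3)·(1/3) = 1/9.
If it is in box 3 (prior 1/18): the host opened box 3, so this case is ruled out; weight (1/18)·0 = 0.
If it is in box 4 (prior 5/18): the host has 2 equally likely choices, so probability 1/2; weight (5/18)·(1/2) = 5/36.
The weights sum to 5/12.
So P(the gold coin in box 4 | the host opened box 3) = (5/36) / (5/12) = 1/3.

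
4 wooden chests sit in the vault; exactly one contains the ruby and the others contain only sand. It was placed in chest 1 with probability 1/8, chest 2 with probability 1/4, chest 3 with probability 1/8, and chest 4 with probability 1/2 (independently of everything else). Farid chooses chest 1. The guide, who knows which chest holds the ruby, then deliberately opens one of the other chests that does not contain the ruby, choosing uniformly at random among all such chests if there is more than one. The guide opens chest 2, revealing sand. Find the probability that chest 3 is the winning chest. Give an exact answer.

3/17

Apply Bayes' rule, conditioning on where the ruby actually is.
If it is in chest 1 (prior 1/8): the guide has 3 equally likely choices, so probability 1/3; weight (1/8)·(1/3) = 1/24.
If it is in chest 2 (prior 1/4): the guide opened chest 2, so this case is ruled out; weight (1/4)·0 = 0.
If it is in chest 3 (prior 1/8): the guide has 2 equally likely choices, so probability 1/2; weight (1/8)·(1/2) = 1/16.
If it is in chest 4 (prior 1/2): the guide has 2 equally likely choices, so probability 1/2; weight (1/2)·(1/2) = 1/4.
The weights sum to 17/48.
So P(the ruby in chest 3 | the guide opened chest 2) = (1/16) / (17/48) = 3/17.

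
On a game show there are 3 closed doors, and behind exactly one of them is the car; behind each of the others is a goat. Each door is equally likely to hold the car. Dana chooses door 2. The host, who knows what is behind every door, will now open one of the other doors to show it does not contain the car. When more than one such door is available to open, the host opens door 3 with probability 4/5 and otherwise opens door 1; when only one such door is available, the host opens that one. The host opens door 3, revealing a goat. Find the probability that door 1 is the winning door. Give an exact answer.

Condition on the true location of the car.
If it is behind door 1 (prior 1/3): only door 3 is available, probability 1; weight (1/3)·1 = 1/3.
If it is behind door 2 (prior 1/3): door 3 is available, opened with probability 4/5; weight (1/3)·(4/5) = 4/15.
If it is behind door 3 (prior 1/3): the host opened door 3, so this case is ruled out; weight (1/3)·0 = 0.
The weights sum to 3/5.
So P(the car behind door 1 | the host opened door 3) = (1/3) / (3/5) = 5/9.

5/9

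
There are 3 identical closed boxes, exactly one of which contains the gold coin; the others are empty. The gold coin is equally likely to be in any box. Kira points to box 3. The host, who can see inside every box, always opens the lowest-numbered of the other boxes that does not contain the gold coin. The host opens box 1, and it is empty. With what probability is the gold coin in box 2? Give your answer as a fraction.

Apply Bayes' rule, conditioning on where the gold coin actually is.
If it is in box 1 (prior 1/3): the host opened box 1, so this case is ruled out; weight (1/3)·0 = 0.
If it is in either of boxes 2 and 3 (prior 1/3 each): box 1 is the lowest-numbered option available, probability 1; weight (1/3)·1 = 1/3 each.
The weights sum to 2/3.
So P(the gold coin in box 2 | the host opened box 1) = (1/3) / (2/3) = 1/2.

1/2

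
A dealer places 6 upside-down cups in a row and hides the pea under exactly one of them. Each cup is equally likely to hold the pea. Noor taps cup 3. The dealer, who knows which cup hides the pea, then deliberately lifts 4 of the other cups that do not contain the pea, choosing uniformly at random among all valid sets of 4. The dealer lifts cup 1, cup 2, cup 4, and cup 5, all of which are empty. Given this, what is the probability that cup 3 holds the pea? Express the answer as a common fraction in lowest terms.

1/6

Apply Bayes' rule, conditioning on where the pea actually is.
If it is under any of cups 1, 2, 4, and 5 (prior 1/6 each): that cup was opened and seen not to hold the prize — ruled out; weight (1/6)·0 = 0 each.
If it is under cup 3 (prior 1/6): the dealer has 5 equally likely choices, so probability 1/5; weight (1/6)·(1/5) = 1/30.
If it is under cup 6 (prior 1/6): the dealer has no choice, probability 1; weight (1/6)·1 = 1/6.
The weights sum to 1/5.
So P(the pea under cup 3 | the dealer opened cup 1, cup 2, cup 4, and cup 5) = (1/30) / (1/5) = 1/6.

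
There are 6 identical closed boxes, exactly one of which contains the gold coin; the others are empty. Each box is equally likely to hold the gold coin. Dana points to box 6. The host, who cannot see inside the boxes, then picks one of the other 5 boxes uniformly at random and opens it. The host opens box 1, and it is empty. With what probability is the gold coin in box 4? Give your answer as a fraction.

Because the host chose which box to open without knowing where the gold coin is, the choice is independent of the prize location. Learning that box 1 does not hold the gold coin simply rules out that one location and leaves the remaining 5 boxes still equally likely by symmetry.
So P(the gold coin in box 4) = 1/5.

1/5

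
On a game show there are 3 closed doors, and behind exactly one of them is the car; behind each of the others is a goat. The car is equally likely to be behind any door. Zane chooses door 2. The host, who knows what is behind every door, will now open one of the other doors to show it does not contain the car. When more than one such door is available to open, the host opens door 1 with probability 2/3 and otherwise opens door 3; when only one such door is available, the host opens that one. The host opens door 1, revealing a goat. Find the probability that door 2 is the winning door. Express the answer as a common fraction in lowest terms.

2/5

Apply Bayes' rule, conditioning on where the car actually is.
If it is behind door 1 (prior 1/3): the host opened door 1, so this case is ruled out; weight (1/3)·0 = 0.
If it is behind door 2 (prior 1/3): door 1 is available, opened with probability 2/3; weight (1/3)·(2/3) = 2/9.
If it is behind door 3 (prior 1/3): only door 1 is available, probability 1; weight (1/3)·1 = 1/3.
The weights sum to 5/9.
So P(the car behind door 2 | the host opened door 1) = (2/9) / (5/9) = 2/5.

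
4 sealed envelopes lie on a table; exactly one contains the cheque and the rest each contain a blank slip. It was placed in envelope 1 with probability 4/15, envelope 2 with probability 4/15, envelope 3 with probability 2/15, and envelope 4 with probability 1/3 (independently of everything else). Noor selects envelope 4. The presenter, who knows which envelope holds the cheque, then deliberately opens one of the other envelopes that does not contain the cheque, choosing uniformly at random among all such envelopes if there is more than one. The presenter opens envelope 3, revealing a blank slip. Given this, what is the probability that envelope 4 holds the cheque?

Consider each possible location of the cheque in turn.
If it is in either of envelopes 1 and 2 (prior 4/15 each): the presenter has 2 equally likely choices, so probability 1/2; weight (4/15)·(1/2) = 2/15 each.
If it is in envelope 3 (prior 2/15): the presenter opened envelope 3, so this case is ruled out; weight (2/15)·0 = 0.
If it is in envelope 4 (prior 1/3): the presenter has 3 equally likely choices, so probability 1/3; weight (1/3)·(1/3) = 1/9.
The weights sum to 17/45.
So P(the cheque in envelope 4 | the presenter opened envelope 3) = (1/9) / (17/45) = 5/17.

5/17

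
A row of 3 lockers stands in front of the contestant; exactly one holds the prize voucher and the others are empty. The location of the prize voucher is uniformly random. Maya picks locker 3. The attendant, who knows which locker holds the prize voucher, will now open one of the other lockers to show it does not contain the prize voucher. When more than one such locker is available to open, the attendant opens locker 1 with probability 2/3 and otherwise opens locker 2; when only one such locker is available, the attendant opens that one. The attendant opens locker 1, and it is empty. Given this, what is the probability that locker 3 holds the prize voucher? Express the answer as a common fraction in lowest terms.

2/5

Consider each possible location of the prize voucher in turn.
If it is in locker 1 (prior 1/3): the attendant opened locker 1, so this case is ruled out; weight (1/3)·0 = 0.
If it is in locker 2 (prior 1/3): only locker 1 is available, probability 1; weight (1/3)·1 = 1/3.
If it is in locker 3 (prior 1/3): locker 1 is available, opened with probability 2/3; weight (1/3)·(2/3) = 2/9.
The weights sum to 5/9.
So P(the prize voucher in locker 3 | the attendant opened locker 1) = (2/9) / (5/9) = 2/5.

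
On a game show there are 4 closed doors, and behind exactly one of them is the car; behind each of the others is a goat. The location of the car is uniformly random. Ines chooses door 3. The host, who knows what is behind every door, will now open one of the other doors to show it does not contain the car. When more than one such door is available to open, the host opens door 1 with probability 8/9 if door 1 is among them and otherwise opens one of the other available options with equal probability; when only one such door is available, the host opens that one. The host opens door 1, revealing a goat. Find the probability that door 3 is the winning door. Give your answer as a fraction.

1/3

Condition on the true location of the car.
If it is behind door 1 (prior 1/4): the host opened door 1, so this case is ruled out; weight (1/4)·0 = 0.
If it is behind any of doors 2, 3, and 4 (prior 1/4 each): door 1 is available, opened with probability 8/9; weight (1/4)·(8/9) = 2/9 each.
The weights sum to 2/3.
So P(the car behind door 3 | the host opened door 1) = (2/9) / (2/3) = 1/3.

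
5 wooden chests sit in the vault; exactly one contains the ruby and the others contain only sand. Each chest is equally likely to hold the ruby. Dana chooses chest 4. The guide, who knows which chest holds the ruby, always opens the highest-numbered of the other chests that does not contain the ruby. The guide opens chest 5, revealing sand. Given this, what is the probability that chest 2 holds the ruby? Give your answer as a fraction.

Condition on the true location of the ruby.
If it is in any of chests 1, 2, 3, and 4 (prior 1/5 each): chest 5 is the highest-numbered option available, probability 1; weight (1/5)·1 = 1/5 each.
If it is in chest 5 (prior 1/5): the guide opened chest 5, so this case is ruled out; weight (1/5)·0 = 0.
The weights sum to 4/5.
So P(the ruby in chest 2 | the guide opened chest 5) = (1/5) / (4/5) = 1/4.

1/4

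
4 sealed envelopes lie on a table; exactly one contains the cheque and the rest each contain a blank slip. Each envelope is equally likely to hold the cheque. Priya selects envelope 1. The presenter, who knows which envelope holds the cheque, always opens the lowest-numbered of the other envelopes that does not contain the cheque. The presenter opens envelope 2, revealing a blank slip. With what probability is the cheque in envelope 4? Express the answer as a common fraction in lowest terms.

1/3

Apply Bayes' rule, conditioning on where the cheque actually is.
If it is in any of envelopes 1, 3, and 4 (prior 1/4 each): envelope 2 is the lowest-numbered option available, probability 1; weight (1/4)·1 = 1/4 each.
If it is in envelope 2 (prior 1/4): the presenter opened envelope 2, so this case is ruled out; weight (1/4)·0 = 0.
The weights sum to 3/4.
So P(the cheque in envelope 4 | the presenter opened envelope 2) = (1/4) / (3/4) = 1/3.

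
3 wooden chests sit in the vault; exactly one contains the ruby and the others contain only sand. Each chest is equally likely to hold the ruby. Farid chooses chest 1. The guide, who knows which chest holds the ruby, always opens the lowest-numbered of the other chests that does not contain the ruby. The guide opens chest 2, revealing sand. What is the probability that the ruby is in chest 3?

Consider each possible location of the ruby in turn.
If it is in either of chests 1 and 3 (prior 1/3 each): chest 2 is the lowest-numbered option available, probability 1; weight (1/3)·1 = 1/3 each.
If it is in chest 2 (prior 1/3): the guide opened chest 2, so this case is ruled out; weight (1/3)·0 = 0.
The weights sum to 2/3.
So P(the ruby in chest 3 | the guide opened chest 2) = (1/3) / (2/3) = 1/2.

1/2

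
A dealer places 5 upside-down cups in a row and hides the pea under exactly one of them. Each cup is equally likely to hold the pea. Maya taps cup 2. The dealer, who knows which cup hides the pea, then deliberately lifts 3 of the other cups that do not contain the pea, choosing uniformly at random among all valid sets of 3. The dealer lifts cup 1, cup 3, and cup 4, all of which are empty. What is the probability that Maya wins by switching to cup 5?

4/5

Condition on the true location of the pea.
If it is under any of cups 1, 3, and 4 (prior 1/5 each): that cup was opened and seen not to hold the prize — ruled out; weight (1/5)·0 = 0 each.
If it is under cup 2 (prior 1/5): the dealer has 4 equally likely choices, so probability 1/4; weight (1/5)·(1/4) = 1/20.
If it is under cup 5 (prior 1/5): the dealer has no choice, probability 1; weight (1/5)·1 = 1/5.
The weights sum to 1/4.
So P(the pea under cup 5 | the dealer opened cup 1, cup 3, and cup 4) = (1/5) / (1/4) = 4/5.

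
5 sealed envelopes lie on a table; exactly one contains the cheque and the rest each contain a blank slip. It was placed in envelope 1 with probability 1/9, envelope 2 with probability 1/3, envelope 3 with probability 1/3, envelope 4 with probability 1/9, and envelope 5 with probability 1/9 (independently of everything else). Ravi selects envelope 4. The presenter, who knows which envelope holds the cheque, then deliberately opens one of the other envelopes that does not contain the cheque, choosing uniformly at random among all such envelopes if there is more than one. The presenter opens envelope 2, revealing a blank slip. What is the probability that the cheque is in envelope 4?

Apply Bayes' rule, conditioning on where the cheque actually is.
If it is in either of envelopes 1 and 5 (prior 1/9 each): the presenter has 3 equally likely choices, so probability 1/3; weight (1/9)·(1/3) = 1/27 each.
If it is in envelope 2 (prior 1/3): the presenter opened envelope 2, so this case is ruled out; weight (1/3)·0 = 0.
If it is in envelope 3 (prior 1/3): the presenter has 3 equally likely choices, so probability 1/3; weight (1/3)·(1/3) = 1/9.
If it is in envelope 4 (prior 1/9): the presenter has 4 equally likely choices, so probability 1/4; weight (1/9)·(1/4) = 1/36.
The weights sum to 23/108.
So P(the cheque in envelope 4 | the presenter opened envelope 2) = (1/36) / (23/108) = 3/23.

3/23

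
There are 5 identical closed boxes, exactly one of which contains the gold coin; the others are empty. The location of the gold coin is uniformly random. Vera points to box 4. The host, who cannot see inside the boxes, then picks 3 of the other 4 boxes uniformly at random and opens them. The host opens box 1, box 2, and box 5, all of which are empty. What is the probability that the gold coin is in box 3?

Condition on the true location of the gold coin.
If it is in any of boxes 1, 2, and 5 (prior 1/5 each): that box was opened and seen not to hold the prize — ruled out; weight (1/5)·0 = 0 each.
If it is in either of boxes 3 and 4 (prior 1/5 each): the host picks exactly this set with probability 1/4 regardless, and none is the prize; weight (1/5)·(1/4) = 1/20 each.
The weights sum to 1/10.
So P(the gold coin in box 3 | the host opened box 1, box 2, and box 5) = (1/20) / (1/10) = 1/2.

1/2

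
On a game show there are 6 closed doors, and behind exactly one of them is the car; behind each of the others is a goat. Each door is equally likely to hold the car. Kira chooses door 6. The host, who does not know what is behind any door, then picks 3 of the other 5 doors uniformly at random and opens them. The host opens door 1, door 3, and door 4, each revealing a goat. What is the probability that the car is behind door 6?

1/3

Consider each possible location of the car in turn.
If it is behind any of doors 1, 3, and 4 (prior 1/6 each): that door was opened and seen not to hold the prize — ruled out; weight (1/6)·0 = 0 each.
If it is behind any of doors 2, 5, and 6 (prior 1/6 each): the host picks exactly this set with probability 1/10 regardless, and none is the prize; weight (1/6)·(1/10) = 1/60 each.
The weights sum to 1/20.
So P(the car behind door 6 | the host opened door 1, door 3, and door 4) = (1/60) / (1/20) = 1/3.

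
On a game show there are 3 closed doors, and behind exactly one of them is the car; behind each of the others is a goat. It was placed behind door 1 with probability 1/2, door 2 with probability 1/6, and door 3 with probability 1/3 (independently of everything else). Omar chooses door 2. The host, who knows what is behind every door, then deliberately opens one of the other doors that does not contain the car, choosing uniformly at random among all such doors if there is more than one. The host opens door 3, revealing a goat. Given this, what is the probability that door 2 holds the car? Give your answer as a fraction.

Apply Bayes' rule, conditioning on where the car actually is.
If it is behind door 1 (prior 1/2): the host has no choice, probability 1; weight (1/2)·1 = 1/2.
If it is behind door 2 (prior 1/6): the host has 2 equally likely choices, so probability 1/2; weight (1/6)·(1/2) = 1/12.
If it is behind door 3 (prior 1/3): the host opened door 3, so this case is ruled out; weight (1/3)·0 = 0.
The weights sum to 7/12.
So P(the car behind door 2 | the host opened door 3) = (1/12) / (7/12) = 1/7.

1/7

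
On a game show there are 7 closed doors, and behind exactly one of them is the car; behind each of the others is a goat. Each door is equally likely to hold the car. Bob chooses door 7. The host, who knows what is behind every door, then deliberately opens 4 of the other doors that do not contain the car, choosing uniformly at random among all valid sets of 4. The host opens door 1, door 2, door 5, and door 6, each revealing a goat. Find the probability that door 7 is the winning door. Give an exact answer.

1/7

Consider each possible location of the car in turn.
If it is behind any of doors 1, 2, 5, and 6 (prior 1/7 each): that door was opened and seen not to hold the prize — ruled out; weight (1/7)·0 = 0 each.
If it is behind either of doors 3 and 4 (prior 1/7 each): the host has 5 equally likely choices, so probability 1/5; weight (1/7)·(1/5) = 1/35 each.
If it is behind door 7 (prior 1/7): the host has 15 equally likely choices, so probability 1/15; weight (1/7)·(1/15) = 1/105.
The weights sum to 1/15.
So P(the car behind door 7 | the host opened door 1, door 2, door 5, and door 6) = (1/105) / (1/15) = 1/7.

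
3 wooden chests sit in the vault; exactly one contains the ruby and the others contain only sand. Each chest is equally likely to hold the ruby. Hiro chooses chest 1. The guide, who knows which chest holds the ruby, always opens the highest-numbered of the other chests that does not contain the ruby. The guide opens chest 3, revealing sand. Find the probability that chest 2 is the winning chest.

1/2

Consider each possible location of the ruby in turn.
If it is in either of chests 1 and 2 (prior 1/3 each): chest 3 is the highest-numbered option available, probability 1; weight (1/3)·1 = 1/3 each.
If it is in chest 3 (prior 1/3): the guide opened chest 3, so this case is ruled out; weight (1/3)·0 = 0.
The weights sum to 2/3.
So P(the ruby in chest 2 | the guide opened chest 3) = (1/3) / (2/3) = 1/2.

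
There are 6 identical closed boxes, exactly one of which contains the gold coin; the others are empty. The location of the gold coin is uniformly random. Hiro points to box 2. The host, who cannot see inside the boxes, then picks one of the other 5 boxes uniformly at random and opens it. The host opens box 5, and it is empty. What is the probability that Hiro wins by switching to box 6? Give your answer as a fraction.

1/5

Apply Bayes' rule, conditioning on where the gold coin actually is.
If it is in any of boxes 1, 2, 3, 4, and 6 (prior 1/6 each): the host picks box 5 with probability 1/5 regardless, and it is not the prize; weight (1/6)·(1/5) = 1/30 each.
If it is in box 5 (prior 1/6): the host opened box 5, so this case is ruled out; weight (1/6)·0 = 0.
The weights sum to 1/6.
So P(the gold coin in box 6 | the host opened box 5) = (1/30) / (1/6) = 1/5.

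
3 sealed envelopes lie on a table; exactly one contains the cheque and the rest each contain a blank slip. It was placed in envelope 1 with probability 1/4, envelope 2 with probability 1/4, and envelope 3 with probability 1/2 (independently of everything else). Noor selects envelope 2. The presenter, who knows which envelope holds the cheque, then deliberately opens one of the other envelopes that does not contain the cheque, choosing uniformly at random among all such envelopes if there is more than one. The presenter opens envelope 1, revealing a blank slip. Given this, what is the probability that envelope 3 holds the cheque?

Apply Bayes' rule, conditioning on where the cheque actually is.
If it is in envelope 1 (prior 1/4): the presenter opened envelope 1, so this case is ruled out; weight (1/4)·0 = 0.
If it is in envelope 2 (prior 1/4): the presenter has 2 equally likely choices, so probability 1/2; weight (1/4)·(1/2) = 1/8.
If it is in envelope 3 (prior 1/2): the presenter has no choice, probability 1; weight (1/2)·1 = 1/2.
The weights sum to 5/8.
So P(the cheque in envelope 3 | the presenter opened envelope 1) = (1/2) / (5/8) = 4/5.

4/5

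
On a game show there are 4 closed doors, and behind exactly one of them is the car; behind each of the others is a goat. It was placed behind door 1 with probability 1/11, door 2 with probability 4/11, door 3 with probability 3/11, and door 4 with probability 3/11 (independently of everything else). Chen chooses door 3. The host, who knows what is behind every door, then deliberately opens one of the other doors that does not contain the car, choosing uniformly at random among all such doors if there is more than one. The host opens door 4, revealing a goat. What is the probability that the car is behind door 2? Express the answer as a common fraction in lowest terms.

4/7

Condition on the true location of the car.
If it is behind door 1 (prior 1/11): the host has 2 equally likely choices, so probability 1/2; weight (1/11)·(1/2) = 1/22.
If it is behind door 2 (prior 4/11): the host has 2 equally likely choices, so probability 1/2; weight (4/11)·(1/2) = 2/11.
If it is behind door 3 (prior 3/11): the host has 3 equally likely choices, so probability 1/3; weight (3/11)·(1/3) = 1/11.
If it is behind door 4 (prior 3/11): the host opened door 4, so this case is ruled out; weight (3/11)·0 = 0.
The weights sum to 7/22.
So P(the car behind door 2 | the host opened door 4) = (2/11) / (7/22) = 4/7.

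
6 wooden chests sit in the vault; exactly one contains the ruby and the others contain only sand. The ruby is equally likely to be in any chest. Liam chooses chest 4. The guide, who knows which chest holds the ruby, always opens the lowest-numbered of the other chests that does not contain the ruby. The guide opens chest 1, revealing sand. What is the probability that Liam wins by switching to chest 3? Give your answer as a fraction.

1/5

Consider each possible location of the ruby in turn.
If it is in chest 1 (prior 1/6): the guide opened chest 1, so this case is ruled out; weight (1/6)·0 = 0.
If it is in any of chests 2, 3, 4, 5, and 6 (prior 1/6 each): chest 1 is the lowest-numbered option available, probability 1; weight (1/6)·1 = 1/6 each.
The weights sum to 5/6.
So P(the ruby in chest 3 | the guide opened chest 1) = (1/6) / (5/6) = 1/5.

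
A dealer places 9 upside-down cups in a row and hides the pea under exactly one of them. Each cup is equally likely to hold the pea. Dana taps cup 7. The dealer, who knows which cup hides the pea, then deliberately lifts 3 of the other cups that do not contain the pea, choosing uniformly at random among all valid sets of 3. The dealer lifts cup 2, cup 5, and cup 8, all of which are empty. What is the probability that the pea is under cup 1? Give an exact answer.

Consider each possible location of the pea in turn.
If it is under any of cups 1, 3, 4, 6, and 9 (prior 1/9 each): the dealer has 35 equally likely choices, so probability 1/35; weight (1/9)·(1/35) = 1/315 each.
If it is under any of cups 2, 5, and 8 (prior 1/9 each): that cup was opened and seen not to hold the prize — ruled out; weight (1/9)·0 = 0 each.
If it is under cup 7 (prior 1/9): the dealer has 56 equally likely choices, so probability 1/56; weight (1/9)·(1/56) = 1/504.
The weights sum to 1/56.
So P(the pea under cup 1 | the dealer opened cup 2, cup 5, and cup 8) = (1/315) / (1/56) = 8/45.

8/45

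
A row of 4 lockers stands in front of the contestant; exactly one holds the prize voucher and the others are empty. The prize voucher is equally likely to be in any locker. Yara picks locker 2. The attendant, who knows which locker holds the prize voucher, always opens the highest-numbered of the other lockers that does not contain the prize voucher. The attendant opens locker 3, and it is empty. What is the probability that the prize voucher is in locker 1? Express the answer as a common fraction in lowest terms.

Condition on the true location of the prize voucher.
If it is in either of lockers 1 and 2 (prior 1/4 each): the attendant would have opened locker 4 instead, probability 0; weight (1/4)·0 = 0 each.
If it is in locker 3 (prior 1/4): the attendant opened locker 3, so this case is ruled out; weight (1/4)·0 = 0.
If it is in locker 4 (prior 1/4): locker 3 is the highest-numbered option available, probability 1; weight (1/4)·1 = 1/4.
The weights sum to 1/4.
So P(the prize voucher in locker 1 | the attendant opened locker 3) = 0 / (1/4) = 0.

0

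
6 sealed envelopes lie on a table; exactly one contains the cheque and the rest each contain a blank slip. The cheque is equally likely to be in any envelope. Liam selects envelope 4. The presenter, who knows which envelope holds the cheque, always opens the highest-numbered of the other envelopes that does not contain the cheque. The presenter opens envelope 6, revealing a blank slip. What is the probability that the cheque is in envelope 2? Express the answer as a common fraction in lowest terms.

Consider each possible location of the cheque in turn.
If it is in any of envelopes 1, 2, 3, 4, and 5 (prior 1/6 each): envelope 6 is the highest-numbered option available, probability 1; weight (1/6)·1 = 1/6 each.
If it is in envelope 6 (prior 1/6): the presenter opened envelope 6, so this case is ruled out; weight (1/6)·0 = 0.
The weights sum to 5/6.
So P(the cheque in envelope 2 | the presenter opened envelope 6) = (1/6) / (5/6) = 1/5.

1/5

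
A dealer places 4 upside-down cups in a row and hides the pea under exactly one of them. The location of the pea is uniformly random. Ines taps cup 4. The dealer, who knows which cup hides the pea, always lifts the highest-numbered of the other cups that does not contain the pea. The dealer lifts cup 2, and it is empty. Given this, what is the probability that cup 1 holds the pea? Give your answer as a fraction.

Apply Bayes' rule, conditioning on where the pea actually is.
If it is under either of cups 1 and 4 (prior 1/4 each): the dealer would have opened cup 3 instead, probability 0; weight (1/4)·0 = 0 each.
If it is under cup 2 (prior 1/4): the dealer opened cup 2, so this case is ruled out; weight (1/4)·0 = 0.
If it is under cup 3 (prior 1/4): cup 2 is the highest-numbered option available, probability 1; weight (1/4)·1 = 1/4.
The weights sum to 1/4.
So P(the pea under cup 1 | the dealer opened cup 2) = 0 / (1/4) = 0.

0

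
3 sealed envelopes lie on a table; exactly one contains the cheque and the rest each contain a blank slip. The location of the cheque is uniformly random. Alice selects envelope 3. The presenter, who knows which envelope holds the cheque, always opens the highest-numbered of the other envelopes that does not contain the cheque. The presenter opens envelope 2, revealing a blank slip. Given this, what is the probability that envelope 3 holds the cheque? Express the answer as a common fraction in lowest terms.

Consider each possible location of the cheque in turn.
If it is in either of envelopes 1 and 3 (prior 1/3 each): envelope 2 is the highest-numbered option available, probability 1; weight (1/3)·1 = 1/3 each.
If it is in envelope 2 (prior 1/3): the presenter opened envelope 2, so this case is ruled out; weight (1/3)·0 = 0.
The weights sum to 2/3.
So P(the cheque in envelope 3 | the presenter opened envelope 2) = (1/3) / (2/3) = 1/2.

1/2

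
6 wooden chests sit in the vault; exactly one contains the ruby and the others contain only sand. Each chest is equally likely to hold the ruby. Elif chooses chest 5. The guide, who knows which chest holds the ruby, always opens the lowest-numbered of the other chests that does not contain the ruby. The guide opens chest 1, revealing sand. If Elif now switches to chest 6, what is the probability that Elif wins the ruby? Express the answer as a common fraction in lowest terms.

1/5

Apply Bayes' rule, conditioning on where the ruby actually is.
If it is in chest 1 (prior 1/6): the guide opened chest 1, so this case is ruled out; weight (1/6)·0 = 0.
If it is in any of chests 2, 3, 4, 5, and 6 (prior 1/6 each): chest 1 is the lowest-numbered option available, probability 1; weight (1/6)·1 = 1/6 each.
The weights sum to 5/6.
So P(the ruby in chest 6 | the guide opened chest 1) = (1/6) / (5/6) = 1/5.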